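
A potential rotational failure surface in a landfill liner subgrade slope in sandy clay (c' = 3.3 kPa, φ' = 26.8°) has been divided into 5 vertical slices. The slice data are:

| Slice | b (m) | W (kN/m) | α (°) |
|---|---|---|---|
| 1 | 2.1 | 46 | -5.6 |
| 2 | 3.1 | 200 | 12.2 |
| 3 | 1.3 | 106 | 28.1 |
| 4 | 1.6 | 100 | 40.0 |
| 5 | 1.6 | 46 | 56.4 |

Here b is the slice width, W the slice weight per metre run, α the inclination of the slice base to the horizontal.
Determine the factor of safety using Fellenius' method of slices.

FS = 1.36

Ordinary method of slices: FS = Σ[c'·Δl_i + (W_i cosα_i)·tanφ'] / Σ W_i sinα_i, with Δl_i = b_i / cosα_i.
Slice 1: Δl = 2.1/cos(-5.6°) = 2.110 m; N'_1 = 46·cos(-5.6°) = 45.8; c'Δl = 6.96; W sinα = -4.5
Slice 2: Δl = 3.1/cos12.2° = 3.172 m; N'_2 = 200·cos12.2° = 195.5; c'Δl = 10.47; W sinα = 42.3
Slice 3: Δl = 1.3/cos28.1° = 1.474 m; N'_3 = 106·cos28.1° = 93.5; c'Δl = 4.86; W sinα = 49.9
Slice 4: Δl = 1.6/cos40.0° = 2.089 m; N'_4 = 100·cos40.0° = 76.6; c'Δl = 6.89; W sinα = 64.3
Slice 5: Δl = 1.6/cos56.4° = 2.891 m; N'_5 = 46·cos56.4° = 25.5; c'Δl = 9.54; W sinα = 38.3
Σc'Δl = 38.7 kN/m; ΣN' = 436.8 kN/m; ΣW sinα = 190.3 kN/m
Resisting = 38.7 + 436.8·tan26.8° = 38.7 + 220.7 = 259.4 kN/m
FS = 259.4 / 190.3 = 1.363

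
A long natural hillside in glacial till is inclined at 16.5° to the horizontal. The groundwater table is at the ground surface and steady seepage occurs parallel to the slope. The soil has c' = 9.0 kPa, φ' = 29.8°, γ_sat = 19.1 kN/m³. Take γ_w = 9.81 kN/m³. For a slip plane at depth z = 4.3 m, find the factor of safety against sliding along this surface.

FS = 1.34

With seepage parallel to the slope and the water table at the surface, the effective normal stress on the slip plane uses the buoyant unit weight γ' = γ_sat − γ_w while the driving shear stress uses γ_sat:
FS = [c' + γ' z cos²β tanφ'] / [γ_sat z sinβ cosβ]
γ' = 19.1 − 9.81 = 9.29 kN/m³
Numerator = 9.0 + 9.29·4.3·cos²16.5°·tan29.8° = 9.0 + 9.29·4.3·0.9193·0.5727 = 30.032 kPa
Denominator = 19.1·4.3·sin16.5°·cos16.5° = 19.1·4.3·0.2840·0.9588 = 22.366 kPa
FS = 30.032 / 22.366 = 1.343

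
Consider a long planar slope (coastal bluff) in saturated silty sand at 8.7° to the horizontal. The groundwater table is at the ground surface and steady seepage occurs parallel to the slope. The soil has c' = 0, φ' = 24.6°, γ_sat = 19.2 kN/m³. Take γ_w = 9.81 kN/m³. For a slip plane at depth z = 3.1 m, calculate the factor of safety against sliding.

FS = 1.46

With seepage parallel to the slope and the water table at the surface, the effective normal stress on the slip plane uses the buoyant unit weight γ' = γ_sat − γ_w while the driving shear stress uses γ_sat:
FS = [c' + γ' z cos²β tanφ'] / [γ_sat z sinβ cosβ]
(For c' = 0 this reduces to FS = (γ'/γ_sat)·tanφ'/tanβ.)
γ' = 19.2 − 9.81 = 9.39 kN/m³
Numerator = 0.0 + 9.39·3.1·cos²8.7°·tan24.6° = 0.0 + 9.39·3.1·0.9771·0.4578 = 13.022 kPa
Denominator = 19.2·3.1·sin8.7°·cos8.7° = 19.2·3.1·0.1513·0.9885 = 8.899 kPa
FS = 13.022 / 8.899 = 1.463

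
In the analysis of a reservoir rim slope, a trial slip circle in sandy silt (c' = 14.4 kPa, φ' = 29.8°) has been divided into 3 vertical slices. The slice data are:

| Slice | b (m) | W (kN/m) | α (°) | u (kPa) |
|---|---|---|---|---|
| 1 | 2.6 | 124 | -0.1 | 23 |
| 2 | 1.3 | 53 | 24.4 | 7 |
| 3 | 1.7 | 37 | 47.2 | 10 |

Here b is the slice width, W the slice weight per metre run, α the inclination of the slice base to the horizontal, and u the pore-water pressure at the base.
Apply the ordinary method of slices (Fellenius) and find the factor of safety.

FS = 3.13

Ordinary method of slices: FS = Σ[c'·Δl_i + (W_i cosα_i − u_i·Δl_i)·tanφ'] / Σ W_i sinα_i, with Δl_i = b_i / cosα_i.
Slice 1: Δl = 2.6/cos(-0.1°) = 2.600 m; N'_1 = 124·cos(-0.1°) − 23·2.600 = 64.2; c'Δl = 37.44; W sinα = -0.2
Slice 2: Δl = 1.3/cos24.4° = 1.427 m; N'_2 = 53·cos24.4° − 7·1.427 = 38.3; c'Δl = 20.56; W sinα = 21.9
Slice 3: Δl = 1.7/cos47.2° = 2.502 m; N'_3 = 37·cos47.2° − 10·2.502 = 0.1; c'Δl = 36.03; W sinα = 27.1
Σc'Δl = 94.0 kN/m; ΣN' = 102.6 kN/m; ΣW sinα = 48.8 kN/m
Resisting = 94.0 + 102.6·tan29.8° = 94.0 + 58.8 = 152.8 kN/m
FS = 152.8 / 48.8 = 3.129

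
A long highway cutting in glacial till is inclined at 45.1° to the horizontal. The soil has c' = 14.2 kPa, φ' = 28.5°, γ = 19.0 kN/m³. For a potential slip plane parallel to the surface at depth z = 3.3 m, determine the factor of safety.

FS = 0.99

For an infinite slope with a slip plane parallel to the surface (no pore pressure): FS = [c' + γz cos²β tanφ'] / [γz sinβ cosβ].
γz = 19.0·3.3 = 62.70 kN/m²
Numerator = 14.2 + 62.70·cos²45.1°·tan28.5° = 14.2 + 62.70·0.4983·0.5430 = 31.162 kPa
Denominator = 62.70·sin45.1°·cos45.1° = 62.70·0.7083·0.7059 = 31.350 kPa
FS = 31.162 / 31.350 = 0.994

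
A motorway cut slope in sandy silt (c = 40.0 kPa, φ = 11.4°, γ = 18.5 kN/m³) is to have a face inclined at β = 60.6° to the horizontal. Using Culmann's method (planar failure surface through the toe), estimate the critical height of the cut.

H_c = 21.31 m

Culmann's analysis gives the critical failure plane at α_cr = (β + φ)/2 = (60.6 + 11.4)/2 = 36.0°, and the critical height
H_c = (4c/γ) · sinβ cosφ / [1 − cos(β − φ)]
    = (4·40.0/18.5) · sin60.6°·cos11.4° / [1 − cos(49.2°)]
    = 8.649 · 0.8712·0.9803 / [1 − 0.6534]
    = 8.649 · 0.8540 / 0.3466
    = 21.31 m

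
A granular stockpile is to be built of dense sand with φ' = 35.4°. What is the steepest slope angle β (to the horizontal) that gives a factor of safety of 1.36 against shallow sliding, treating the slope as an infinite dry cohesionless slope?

For an infinite dry cohesionless slope FS = tanφ'/tanβ, so tanβ = tanφ' / FS.
tanβ = tan35.4° / 1.36 = 0.7107 / 1.36 = 0.5225
β = arctan(0.5225) = 27.59°

β = 27.6°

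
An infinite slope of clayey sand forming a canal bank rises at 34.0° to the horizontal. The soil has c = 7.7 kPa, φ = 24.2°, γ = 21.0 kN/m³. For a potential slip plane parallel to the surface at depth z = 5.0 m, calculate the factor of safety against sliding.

For an infinite slope with a slip plane parallel to the surface (no pore pressure): FS = [c + γz cos²β tanφ] / [γz sinβ cosβ].
γz = 21.0·5.0 = 105.00 kN/m²
Numerator = 7.7 + 105.00·cos²34.0°·tan24.2° = 7.7 + 105.00·0.6873·0.4494 = 40.133 kPa
Denominator = 105.00·sin34.0°·cos34.0° = 105.00·0.5592·0.8290 = 48.677 kPa
FS = 40.133 / 48.677 = 0.824

FS = 0.82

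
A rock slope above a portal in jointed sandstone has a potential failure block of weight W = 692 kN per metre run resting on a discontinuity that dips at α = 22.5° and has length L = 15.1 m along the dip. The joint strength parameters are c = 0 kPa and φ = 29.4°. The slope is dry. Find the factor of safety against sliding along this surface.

Resolving the block weight along and normal to the plane and applying the Mohr–Coulomb strength on the joint:
N' = W cosα = 692·cos22.5° = 639.3 kN/m
Driving force T = W sinα = 692·sin22.5° = 264.8 kN/m
Resisting force R = c·L + N'·tanφ = 0·15.1 + 639.3·tan29.4° = 0.0 + 360.2 = 360.2 kN/m
FS = R / T = 360.2 / 264.8 = 1.360

FS = 1.36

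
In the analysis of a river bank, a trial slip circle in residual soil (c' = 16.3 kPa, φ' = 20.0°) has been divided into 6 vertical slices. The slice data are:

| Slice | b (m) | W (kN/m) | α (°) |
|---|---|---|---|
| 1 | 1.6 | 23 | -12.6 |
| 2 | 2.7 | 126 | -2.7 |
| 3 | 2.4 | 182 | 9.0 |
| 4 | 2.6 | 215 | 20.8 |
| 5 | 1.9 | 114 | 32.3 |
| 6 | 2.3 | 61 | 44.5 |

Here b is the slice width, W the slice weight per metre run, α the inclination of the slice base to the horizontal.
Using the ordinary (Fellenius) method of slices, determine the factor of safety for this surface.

Ordinary method of slices: FS = Σ[c'·Δl_i + (W_i cosα_i)·tanφ'] / Σ W_i sinα_i, with Δl_i = b_i / cosα_i.
Slice 1: Δl = 1.6/cos(-12.6°) = 1.639 m; N'_1 = 23·cos(-12.6°) = 22.4; c'Δl = 26.72; W sinα = -5.0
Slice 2: Δl = 2.7/cos(-2.7°) = 2.703 m; N'_2 = 126·cos(-2.7°) = 125.9; c'Δl = 44.06; W sinα = -5.9
Slice 3: Δl = 2.4/cos9.0° = 2.430 m; N'_3 = 182·cos9.0° = 179.8; c'Δl = 39.61; W sinα = 28.5
Slice 4: Δl = 2.6/cos20.8° = 2.781 m; N'_4 = 215·cos20.8° = 201.0; c'Δl = 45.33; W sinα = 76.3
Slice 5: Δl = 1.9/cos32.3° = 2.248 m; N'_5 = 114·cos32.3° = 96.4; c'Δl = 36.64; W sinα = 60.9
Slice 6: Δl = 2.3/cos44.5° = 3.225 m; N'_6 = 61·cos44.5° = 43.5; c'Δl = 52.56; W sinα = 42.8
Σc'Δl = 244.9 kN/m; ΣN' = 668.9 kN/m; ΣW sinα = 197.5 kN/m
Resisting = 244.9 + 668.9·tan20.0° = 244.9 + 243.5 = 488.4 kN/m
FS = 488.4 / 197.5 = 2.472

FS = 2.47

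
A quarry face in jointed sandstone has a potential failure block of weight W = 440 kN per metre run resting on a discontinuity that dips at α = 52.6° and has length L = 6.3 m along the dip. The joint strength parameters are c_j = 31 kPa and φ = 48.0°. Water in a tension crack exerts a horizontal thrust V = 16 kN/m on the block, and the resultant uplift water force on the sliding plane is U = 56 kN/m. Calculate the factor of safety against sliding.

Resolving the block weight along and normal to the plane and applying the Mohr–Coulomb strength on the joint:
N' = W cosα − U − V sinα = 440·cos52.6° − 56 − 16·sin52.6° = 198.5 kN/m
Driving force T = W sinα + V cosα = 440·sin52.6° + 16·cos52.6° = 359.3 kN/m
Resisting force R = c_j·L + N'·tanφ = 31·6.3 + 198.5·tan48.0° = 195.3 + 220.5 = 415.8 kN/m
FS = R / T = 415.8 / 359.3 = 1.157

FS = 1.16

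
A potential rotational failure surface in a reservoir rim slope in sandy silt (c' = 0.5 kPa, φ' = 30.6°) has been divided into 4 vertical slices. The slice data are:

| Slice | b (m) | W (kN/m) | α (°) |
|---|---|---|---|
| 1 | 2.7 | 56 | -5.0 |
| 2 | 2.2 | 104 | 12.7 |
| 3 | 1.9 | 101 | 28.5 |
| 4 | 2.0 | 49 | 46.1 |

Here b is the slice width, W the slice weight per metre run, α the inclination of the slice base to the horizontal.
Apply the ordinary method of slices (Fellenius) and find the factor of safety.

Ordinary method of slices: FS = Σ[c'·Δl_i + (W_i cosα_i)·tanφ'] / Σ W_i sinα_i, with Δl_i = b_i / cosα_i.
Slice 1: Δl = 2.7/cos(-5.0°) = 2.710 m; N'_1 = 56·cos(-5.0°) = 55.8; c'Δl = 1.36; W sinα = -4.9
Slice 2: Δl = 2.2/cos12.7° = 2.255 m; N'_2 = 104·cos12.7° = 101.5; c'Δl = 1.13; W sinα = 22.9
Slice 3: Δl = 1.9/cos28.5° = 2.162 m; N'_3 = 101·cos28.5° = 88.8; c'Δl = 1.08; W sinα = 48.2
Slice 4: Δl = 2.0/cos46.1° = 2.884 m; N'_4 = 49·cos46.1° = 34.0; c'Δl = 1.44; W sinα = 35.3
Σc'Δl = 5.0 kN/m; ΣN' = 280.0 kN/m; ΣW sinα = 101.5 kN/m
Resisting = 5.0 + 280.0·tan30.6° = 5.0 + 165.6 = 170.6 kN/m
FS = 170.6 / 101.5 = 1.681

FS = 1.68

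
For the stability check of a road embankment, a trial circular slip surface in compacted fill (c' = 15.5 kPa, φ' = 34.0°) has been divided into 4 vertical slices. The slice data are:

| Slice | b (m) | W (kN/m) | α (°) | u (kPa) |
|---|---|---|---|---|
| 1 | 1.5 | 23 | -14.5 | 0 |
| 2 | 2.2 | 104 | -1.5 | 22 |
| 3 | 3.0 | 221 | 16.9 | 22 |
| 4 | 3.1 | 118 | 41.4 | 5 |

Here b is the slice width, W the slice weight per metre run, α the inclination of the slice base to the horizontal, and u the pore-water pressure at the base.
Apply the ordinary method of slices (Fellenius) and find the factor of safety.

Ordinary method of slices: FS = Σ[c'·Δl_i + (W_i cosα_i − u_i·Δl_i)·tanφ'] / Σ W_i sinα_i, with Δl_i = b_i / cosα_i.
Slice 1: Δl = 1.5/cos(-14.5°) = 1.549 m; N'_1 = 23·cos(-14.5°) − 0·1.549 = 22.3; c'Δl = 24.01; W sinα = -5.8
Slice 2: Δl = 2.2/cos(-1.5°) = 2.201 m; N'_2 = 104·cos(-1.5°) − 22·2.201 = 55.5; c'Δl = 34.11; W sinα = -2.7
Slice 3: Δl = 3.0/cos16.9° = 3.135 m; N'_3 = 221·cos16.9° − 22·3.135 = 142.5; c'Δl = 48.60; W sinα = 64.2
Slice 4: Δl = 3.1/cos41.4° = 4.133 m; N'_4 = 118·cos41.4° − 5·4.133 = 67.8; c'Δl = 64.06; W sinα = 78.0
Σc'Δl = 170.8 kN/m; ΣN' = 288.1 kN/m; ΣW sinα = 133.8 kN/m
Resisting = 170.8 + 288.1·tan34.0° = 170.8 + 194.4 = 365.1 kN/m
FS = 365.1 / 133.8 = 2.729

FS = 2.73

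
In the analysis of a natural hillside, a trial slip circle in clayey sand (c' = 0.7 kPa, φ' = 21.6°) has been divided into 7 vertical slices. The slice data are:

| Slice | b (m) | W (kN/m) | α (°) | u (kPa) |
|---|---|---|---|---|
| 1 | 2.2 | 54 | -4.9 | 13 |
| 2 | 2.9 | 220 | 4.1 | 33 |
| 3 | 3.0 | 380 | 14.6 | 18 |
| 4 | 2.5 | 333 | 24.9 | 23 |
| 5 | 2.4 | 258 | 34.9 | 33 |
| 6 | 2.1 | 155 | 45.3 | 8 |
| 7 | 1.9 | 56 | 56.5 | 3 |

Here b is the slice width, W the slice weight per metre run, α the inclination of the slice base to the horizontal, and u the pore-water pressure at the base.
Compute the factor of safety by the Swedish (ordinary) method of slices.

FS = 0.69

Ordinary method of slices: FS = Σ[c'·Δl_i + (W_i cosα_i − u_i·Δl_i)·tanφ'] / Σ W_i sinα_i, with Δl_i = b_i / cosα_i.
Slice 1: Δl = 2.2/cos(-4.9°) = 2.208 m; N'_1 = 54·cos(-4.9°) − 13·2.208 = 25.1; c'Δl = 1.55; W sinα = -4.6
Slice 2: Δl = 2.9/cos4.1° = 2.907 m; N'_2 = 220·cos4.1° − 33·2.907 = 123.5; c'Δl = 2.04; W sinα = 15.7
Slice 3: Δl = 3.0/cos14.6° = 3.100 m; N'_3 = 380·cos14.6° − 18·3.100 = 311.9; c'Δl = 2.17; W sinα = 95.8
Slice 4: Δl = 2.5/cos24.9° = 2.756 m; N'_4 = 333·cos24.9° − 23·2.756 = 238.7; c'Δl = 1.93; W sinα = 140.2
Slice 5: Δl = 2.4/cos34.9° = 2.926 m; N'_5 = 258·cos34.9° − 33·2.926 = 115.0; c'Δl = 2.05; W sinα = 147.6
Slice 6: Δl = 2.1/cos45.3° = 2.986 m; N'_6 = 155·cos45.3° − 8·2.986 = 85.1; c'Δl = 2.09; W sinα = 110.2
Slice 7: Δl = 1.9/cos56.5° = 3.442 m; N'_7 = 56·cos56.5° − 3·3.442 = 20.6; c'Δl = 2.41; W sinα = 46.7
Σc'Δl = 14.2 kN/m; ΣN' = 919.9 kN/m; ΣW sinα = 551.6 kN/m
Resisting = 14.2 + 919.9·tan21.6° = 14.2 + 364.2 = 378.5 kN/m
FS = 378.5 / 551.6 = 0.686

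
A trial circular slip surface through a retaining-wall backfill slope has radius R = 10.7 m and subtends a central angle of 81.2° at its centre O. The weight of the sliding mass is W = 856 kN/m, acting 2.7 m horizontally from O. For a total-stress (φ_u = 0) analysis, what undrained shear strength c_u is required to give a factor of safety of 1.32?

c_u = 18.8 kPa

FS = c_u·L_a·R / (W·d), so c_u = FS·W·d / (L_a·R).
Arc length L_a = R·θ = 10.7·(81.2°·π/180) = 10.7·1.4172 = 15.16 m
c_u = 1.32·856·2.7 / (15.16·10.7) = 3050.8 / 162.26 = 18.80 kPa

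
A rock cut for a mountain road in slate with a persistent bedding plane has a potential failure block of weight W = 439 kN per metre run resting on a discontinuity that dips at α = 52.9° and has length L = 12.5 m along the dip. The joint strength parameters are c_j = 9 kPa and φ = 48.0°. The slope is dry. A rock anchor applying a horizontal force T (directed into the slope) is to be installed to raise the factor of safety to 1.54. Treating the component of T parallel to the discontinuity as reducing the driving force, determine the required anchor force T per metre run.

Resolving forces along and normal to the sliding plane, with the horizontal anchor force T adding T·sinα to the effective normal force and T·cosα acting up the plane against the driving force:
FS = [c_jL + (W cosα + T sinα) tanφ] / [W sinα − T cosα]
Without the anchor: N' = 264.8 kN/m, driving T_d = 350.1 kN/m, resisting R = 9·12.5 + 264.8·tan48.0° = 406.6 kN/m, FS = 1.16.
Setting FS = 1.54 and solving for T:
1.54·(350.1 − T cos52.9°) = 406.6 + T sin52.9°·tan48.0°
T·(sin52.9°·tan48.0° + 1.54·cos52.9°) = 1.54·350.1 − 406.6
T·(0.7976·1.1106 + 1.54·0.6032) = 539.2 − 406.6 = 132.6
T·1.8147 = 132.6
T = 73.1 kN/m

T = 73 kN/m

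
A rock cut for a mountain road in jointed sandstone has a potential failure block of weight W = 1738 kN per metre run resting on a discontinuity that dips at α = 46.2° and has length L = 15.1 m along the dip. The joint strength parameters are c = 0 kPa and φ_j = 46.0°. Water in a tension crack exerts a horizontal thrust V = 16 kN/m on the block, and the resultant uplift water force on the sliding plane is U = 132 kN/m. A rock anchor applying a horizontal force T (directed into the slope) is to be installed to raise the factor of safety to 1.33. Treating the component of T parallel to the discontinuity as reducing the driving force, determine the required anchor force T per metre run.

T = 351 kN/m

Resolving forces along and normal to the sliding plane, with the horizontal anchor force T adding T·sinα to the effective normal force and T·cosα acting up the plane against the driving force:
FS = [cL + (W cosα − U − V sinα + T sinα) tanφ_j] / [W sinα + V cosα − T cosα]
Without the anchor: N' = 1059.4 kN/m, driving T_d = 1265.5 kN/m, resisting R = 0·15.1 + 1059.4·tan46.0° = 1097.0 kN/m, FS = 0.87.
Setting FS = 1.33 and solving for T:
1.33·(1265.5 − T cos46.2°) = 1097.0 + T sin46.2°·tan46.0°
T·(sin46.2°·tan46.0° + 1.33·cos46.2°) = 1.33·1265.5 − 1097.0
T·(0.7218·1.0355 + 1.33·0.6921) = 1683.1 − 1097.0 = 586.1
T·1.6680 = 586.1
T = 351.4 kN/m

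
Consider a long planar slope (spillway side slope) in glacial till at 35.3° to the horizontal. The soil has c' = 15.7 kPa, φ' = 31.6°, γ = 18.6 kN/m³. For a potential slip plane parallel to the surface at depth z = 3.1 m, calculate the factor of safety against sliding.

FS = 1.45

For an infinite slope with a slip plane parallel to the surface (no pore pressure): FS = [c' + γz cos²β tanφ'] / [γz sinβ cosβ].
γz = 18.6·3.1 = 57.66 kN/m²
Numerator = 15.7 + 57.66·cos²35.3°·tan31.6° = 15.7 + 57.66·0.6661·0.6152 = 39.328 kPa
Denominator = 57.66·sin35.3°·cos35.3° = 57.66·0.5779·0.8161 = 27.193 kPa
FS = 39.328 / 27.193 = 1.446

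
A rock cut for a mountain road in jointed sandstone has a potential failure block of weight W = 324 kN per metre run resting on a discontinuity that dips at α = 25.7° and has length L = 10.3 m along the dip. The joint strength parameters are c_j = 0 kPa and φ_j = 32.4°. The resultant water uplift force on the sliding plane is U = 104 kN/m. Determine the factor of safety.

FS = 0.85

Resolving the block weight along and normal to the plane and applying the Mohr–Coulomb strength on the joint:
N' = W cosα − U = 324·cos25.7° − 104 = 187.9 kN/m
Driving force T = W sinα = 324·sin25.7° = 140.5 kN/m
Resisting force R = c_j·L + N'·tanφ_j = 0·10.3 + 187.9·tan32.4° = 0.0 + 119.3 = 119.3 kN/m
FS = R / T = 119.3 / 140.5 = 0.849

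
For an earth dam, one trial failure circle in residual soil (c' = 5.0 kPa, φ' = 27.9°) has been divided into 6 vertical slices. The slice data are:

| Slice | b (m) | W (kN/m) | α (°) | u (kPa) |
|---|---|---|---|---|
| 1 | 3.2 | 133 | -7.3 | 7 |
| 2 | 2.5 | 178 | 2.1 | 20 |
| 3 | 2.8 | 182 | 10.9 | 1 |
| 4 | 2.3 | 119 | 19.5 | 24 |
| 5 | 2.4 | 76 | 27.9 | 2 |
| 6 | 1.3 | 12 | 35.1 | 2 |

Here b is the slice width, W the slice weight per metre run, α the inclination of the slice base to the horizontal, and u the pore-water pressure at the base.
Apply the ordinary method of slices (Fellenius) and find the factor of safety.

FS = 3.39

Ordinary method of slices: FS = Σ[c'·Δl_i + (W_i cosα_i − u_i·Δl_i)·tanφ'] / Σ W_i sinα_i, with Δl_i = b_i / cosα_i.
Slice 1: Δl = 3.2/cos(-7.3°) = 3.226 m; N'_1 = 133·cos(-7.3°) − 7·3.226 = 109.3; c'Δl = 16.13; W sinα = -16.9
Slice 2: Δl = 2.5/cos2.1° = 2.502 m; N'_2 = 178·cos2.1° − 20·2.502 = 127.8; c'Δl = 12.51; W sinα = 6.5
Slice 3: Δl = 2.8/cos10.9° = 2.851 m; N'_3 = 182·cos10.9° − 1·2.851 = 175.9; c'Δl = 14.26; W sinα = 34.4
Slice 4: Δl = 2.3/cos19.5° = 2.440 m; N'_4 = 119·cos19.5° − 24·2.440 = 53.6; c'Δl = 12.20; W sinα = 39.7
Slice 5: Δl = 2.4/cos27.9° = 2.716 m; N'_5 = 76·cos27.9° − 2·2.716 = 61.7; c'Δl = 13.58; W sinα = 35.6
Slice 6: Δl = 1.3/cos35.1° = 1.589 m; N'_6 = 12·cos35.1° − 2·1.589 = 6.6; c'Δl = 7.94; W sinα = 6.9
Σc'Δl = 76.6 kN/m; ΣN' = 535.0 kN/m; ΣW sinα = 106.2 kN/m
Resisting = 76.6 + 535.0·tan27.9° = 76.6 + 283.3 = 359.9 kN/m
FS = 359.9 / 106.2 = 3.388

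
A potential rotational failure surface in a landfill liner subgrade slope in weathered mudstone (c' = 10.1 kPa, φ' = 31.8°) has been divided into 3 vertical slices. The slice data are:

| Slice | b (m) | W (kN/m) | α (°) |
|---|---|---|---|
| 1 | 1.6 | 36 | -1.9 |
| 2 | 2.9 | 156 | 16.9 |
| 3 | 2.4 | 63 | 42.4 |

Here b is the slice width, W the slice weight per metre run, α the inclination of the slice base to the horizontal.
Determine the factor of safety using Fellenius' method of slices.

FS = 2.58

Ordinary method of slices: FS = Σ[c'·Δl_i + (W_i cosα_i)·tanφ'] / Σ W_i sinα_i, with Δl_i = b_i / cosα_i.
Slice 1: Δl = 1.6/cos(-1.9°) = 1.601 m; N'_1 = 36·cos(-1.9°) = 36.0; c'Δl = 16.17; W sinα = -1.2
Slice 2: Δl = 2.9/cos16.9° = 3.031 m; N'_2 = 156·cos16.9° = 149.3; c'Δl = 30.61; W sinα = 45.3
Slice 3: Δl = 2.4/cos42.4° = 3.250 m; N'_3 = 63·cos42.4° = 46.5; c'Δl = 32.83; W sinα = 42.5
Σc'Δl = 79.6 kN/m; ΣN' = 231.8 kN/m; ΣW sinα = 86.6 kN/m
Resisting = 79.6 + 231.8·tan31.8° = 79.6 + 143.7 = 223.3 kN/m
FS = 223.3 / 86.6 = 2.578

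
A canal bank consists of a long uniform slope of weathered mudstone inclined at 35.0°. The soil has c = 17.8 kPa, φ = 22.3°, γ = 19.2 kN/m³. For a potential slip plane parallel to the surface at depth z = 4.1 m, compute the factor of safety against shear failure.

For an infinite slope with a slip plane parallel to the surface (no pore pressure): FS = [c + γz cos²β tanφ] / [γz sinβ cosβ].
γz = 19.2·4.1 = 78.72 kN/m²
Numerator = 17.8 + 78.72·cos²35.0°·tan22.3° = 17.8 + 78.72·0.6710·0.4101 = 39.464 kPa
Denominator = 78.72·sin35.0°·cos35.0° = 78.72·0.5736·0.8192 = 36.986 kPa
FS = 39.464 / 36.986 = 1.067

FS = 1.07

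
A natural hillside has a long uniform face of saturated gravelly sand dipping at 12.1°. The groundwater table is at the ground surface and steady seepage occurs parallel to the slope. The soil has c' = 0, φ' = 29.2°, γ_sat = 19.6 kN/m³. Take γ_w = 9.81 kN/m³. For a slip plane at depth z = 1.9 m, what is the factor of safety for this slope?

With seepage parallel to the slope and the water table at the surface, the effective normal stress on the slip plane uses the buoyant unit weight γ' = γ_sat − γ_w while the driving shear stress uses γ_sat:
FS = [c' + γ' z cos²β tanφ'] / [γ_sat z sinβ cosβ]
(For c' = 0 this reduces to FS = (γ'/γ_sat)·tanφ'/tanβ.)
γ' = 19.6 − 9.81 = 9.79 kN/m³
Numerator = 0.0 + 9.79·1.9·cos²12.1°·tan29.2° = 0.0 + 9.79·1.9·0.9561·0.5589 = 9.939 kPa
Denominator = 19.6·1.9·sin12.1°·cos12.1° = 19.6·1.9·0.2096·0.9778 = 7.633 kPa
FS = 9.939 / 7.633 = 1.302

FS = 1.30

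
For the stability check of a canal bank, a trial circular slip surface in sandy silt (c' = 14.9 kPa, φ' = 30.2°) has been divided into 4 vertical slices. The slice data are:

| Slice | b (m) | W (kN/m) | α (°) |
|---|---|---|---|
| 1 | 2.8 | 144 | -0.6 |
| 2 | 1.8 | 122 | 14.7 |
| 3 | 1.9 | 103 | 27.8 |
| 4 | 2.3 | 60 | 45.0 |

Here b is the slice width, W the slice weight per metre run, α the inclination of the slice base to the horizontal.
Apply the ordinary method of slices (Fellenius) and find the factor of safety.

Ordinary method of slices: FS = Σ[c'·Δl_i + (W_i cosα_i)·tanφ'] / Σ W_i sinα_i, with Δl_i = b_i / cosα_i.
Slice 1: Δl = 2.8/cos(-0.6°) = 2.800 m; N'_1 = 144·cos(-0.6°) = 144.0; c'Δl = 41.72; W sinα = -1.5
Slice 2: Δl = 1.8/cos14.7° = 1.861 m; N'_2 = 122·cos14.7° = 118.0; c'Δl = 27.73; W sinα = 31.0
Slice 3: Δl = 1.9/cos27.8° = 2.148 m; N'_3 = 103·cos27.8° = 91.1; c'Δl = 32.00; W sinα = 48.0
Slice 4: Δl = 2.3/cos45.0° = 3.253 m; N'_4 = 60·cos45.0° = 42.4; c'Δl = 48.47; W sinα = 42.4
Σc'Δl = 149.9 kN/m; ΣN' = 395.5 kN/m; ΣW sinα = 119.9 kN/m
Resisting = 149.9 + 395.5·tan30.2° = 149.9 + 230.2 = 380.1 kN/m
FS = 380.1 / 119.9 = 3.170

FS = 3.17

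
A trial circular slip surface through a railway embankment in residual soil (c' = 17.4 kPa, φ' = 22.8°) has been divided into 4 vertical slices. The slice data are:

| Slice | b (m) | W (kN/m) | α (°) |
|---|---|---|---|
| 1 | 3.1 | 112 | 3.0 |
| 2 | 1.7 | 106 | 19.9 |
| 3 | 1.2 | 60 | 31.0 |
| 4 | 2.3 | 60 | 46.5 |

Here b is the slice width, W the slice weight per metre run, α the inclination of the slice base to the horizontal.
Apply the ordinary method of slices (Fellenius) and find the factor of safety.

Ordinary method of slices: FS = Σ[c'·Δl_i + (W_i cosα_i)·tanφ'] / Σ W_i sinα_i, with Δl_i = b_i / cosα_i.
Slice 1: Δl = 3.1/cos3.0° = 3.104 m; N'_1 = 112·cos3.0° = 111.8; c'Δl = 54.01; W sinα = 5.9
Slice 2: Δl = 1.7/cos19.9° = 1.808 m; N'_2 = 106·cos19.9° = 99.7; c'Δl = 31.46; W sinα = 36.1
Slice 3: Δl = 1.2/cos31.0° = 1.400 m; N'_3 = 60·cos31.0° = 51.4; c'Δl = 24.36; W sinα = 30.9
Slice 4: Δl = 2.3/cos46.5° = 3.341 m; N'_4 = 60·cos46.5° = 41.3; c'Δl = 58.14; W sinα = 43.5
Σc'Δl = 168.0 kN/m; ΣN' = 304.2 kN/m; ΣW sinα = 116.4 kN/m
Resisting = 168.0 + 304.2·tan22.8° = 168.0 + 127.9 = 295.9 kN/m
FS = 295.9 / 116.4 = 2.543

FS = 2.54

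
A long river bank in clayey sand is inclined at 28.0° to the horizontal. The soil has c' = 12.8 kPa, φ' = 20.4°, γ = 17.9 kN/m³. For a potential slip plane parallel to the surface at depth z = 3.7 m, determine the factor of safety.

FS = 1.17

For an infinite slope with a slip plane parallel to the surface (no pore pressure): FS = [c' + γz cos²β tanφ'] / [γz sinβ cosβ].
γz = 17.9·3.7 = 66.23 kN/m²
Numerator = 12.8 + 66.23·cos²28.0°·tan20.4° = 12.8 + 66.23·0.7796·0.3719 = 32.002 kPa
Denominator = 66.23·sin28.0°·cos28.0° = 66.23·0.4695·0.8829 = 27.454 kPa
FS = 32.002 / 27.454 = 1.166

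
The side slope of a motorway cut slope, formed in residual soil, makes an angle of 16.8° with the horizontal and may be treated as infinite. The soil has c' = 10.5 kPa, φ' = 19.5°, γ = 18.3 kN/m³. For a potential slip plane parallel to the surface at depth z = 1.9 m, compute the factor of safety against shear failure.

FS = 2.26

For an infinite slope with a slip plane parallel to the surface (no pore pressure): FS = [c' + γz cos²β tanφ'] / [γz sinβ cosβ].
γz = 18.3·1.9 = 34.77 kN/m²
Numerator = 10.5 + 34.77·cos²16.8°·tan19.5° = 10.5 + 34.77·0.9165·0.3541 = 21.784 kPa
Denominator = 34.77·sin16.8°·cos16.8° = 34.77·0.2890·0.9573 = 9.621 kPa
FS = 21.784 / 9.621 = 2.264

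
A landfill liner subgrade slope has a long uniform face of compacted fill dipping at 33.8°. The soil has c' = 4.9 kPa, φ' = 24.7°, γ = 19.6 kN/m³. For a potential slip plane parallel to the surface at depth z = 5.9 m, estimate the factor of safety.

FS = 0.78

For an infinite slope with a slip plane parallel to the surface (no pore pressure): FS = [c' + γz cos²β tanφ'] / [γz sinβ cosβ].
γz = 19.6·5.9 = 115.64 kN/m²
Numerator = 4.9 + 115.64·cos²33.8°·tan24.7° = 4.9 + 115.64·0.6905·0.4599 = 41.629 kPa
Denominator = 115.64·sin33.8°·cos33.8° = 115.64·0.5563·0.8310 = 53.457 kPa
FS = 41.629 / 53.457 = 0.779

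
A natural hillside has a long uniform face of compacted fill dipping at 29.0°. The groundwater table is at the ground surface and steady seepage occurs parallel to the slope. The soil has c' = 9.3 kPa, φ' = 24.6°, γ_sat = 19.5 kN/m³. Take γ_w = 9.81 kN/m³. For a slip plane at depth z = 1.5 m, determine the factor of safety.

FS = 1.16

With seepage parallel to the slope and the water table at the surface, the effective normal stress on the slip plane uses the buoyant unit weight γ' = γ_sat − γ_w while the driving shear stress uses γ_sat:
FS = [c' + γ' z cos²β tanφ'] / [γ_sat z sinβ cosβ]
γ' = 19.5 − 9.81 = 9.69 kN/m³
Numerator = 9.3 + 9.69·1.5·cos²29.0°·tan24.6° = 9.3 + 9.69·1.5·0.7650·0.4578 = 14.391 kPa
Denominator = 19.5·1.5·sin29.0°·cos29.0° = 19.5·1.5·0.4848·0.8746 = 12.403 kPa
FS = 14.391 / 12.403 = 1.160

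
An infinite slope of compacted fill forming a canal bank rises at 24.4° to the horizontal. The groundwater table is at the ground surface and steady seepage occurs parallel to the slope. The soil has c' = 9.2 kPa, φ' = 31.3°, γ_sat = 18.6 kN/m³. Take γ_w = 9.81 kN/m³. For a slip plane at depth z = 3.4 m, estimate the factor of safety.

FS = 1.02

With seepage parallel to the slope and the water table at the surface, the effective normal stress on the slip plane uses the buoyant unit weight γ' = γ_sat − γ_w while the driving shear stress uses γ_sat:
FS = [c' + γ' z cos²β tanφ'] / [γ_sat z sinβ cosβ]
γ' = 18.6 − 9.81 = 8.79 kN/m³
Numerator = 9.2 + 8.79·3.4·cos²24.4°·tan31.3° = 9.2 + 8.79·3.4·0.8293·0.6080 = 24.270 kPa
Denominator = 18.6·3.4·sin24.4°·cos24.4° = 18.6·3.4·0.4131·0.9107 = 23.791 kPa
FS = 24.270 / 23.791 = 1.020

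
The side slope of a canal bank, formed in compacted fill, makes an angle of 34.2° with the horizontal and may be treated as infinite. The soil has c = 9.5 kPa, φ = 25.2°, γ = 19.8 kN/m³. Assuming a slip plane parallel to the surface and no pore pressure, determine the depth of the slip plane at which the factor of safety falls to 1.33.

z = 1.62 m

Setting FS = 1.33 in FS = [c + γz cos²β tanφ] / [γz sinβ cosβ] and solving for z:
z = c / [γ cosβ (FS·sinβ − cosβ·tanφ)]
  = 9.5 / [19.8·cos34.2°·(1.33·sin34.2° − cos34.2°·tan25.2°)]
  = 9.5 / [19.8·0.8271·(1.33·0.5621 − 0.8271·0.4706)]
  = 9.5 / 5.8688 = 1.619 m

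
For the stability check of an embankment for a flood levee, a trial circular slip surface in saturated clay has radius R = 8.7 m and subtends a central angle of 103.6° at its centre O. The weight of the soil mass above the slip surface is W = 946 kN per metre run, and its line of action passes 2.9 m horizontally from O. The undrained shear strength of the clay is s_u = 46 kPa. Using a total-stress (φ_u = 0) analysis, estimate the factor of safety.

FS = 2.29

Taking moments about the centre O, the resisting moment is provided by the undrained shear strength acting along the arc:
Arc length L_a = R·θ = 8.7·(103.6°·π/180) = 8.7·1.8082 = 15.73 m
M_R = s_u·L_a·R = 46·15.73·8.7 = 6295.5 kN·m/m
M_D = W·d = 946·2.9 = 2743.4 kN·m/m
FS = M_R / M_D = 6295.5 / 2743.4 = 2.295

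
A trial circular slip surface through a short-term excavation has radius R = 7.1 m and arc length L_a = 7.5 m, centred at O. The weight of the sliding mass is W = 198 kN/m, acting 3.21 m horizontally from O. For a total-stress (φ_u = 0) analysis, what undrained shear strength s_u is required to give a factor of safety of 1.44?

s_u = 17.2 kPa

FS = s_u·L_a·R / (W·d), so s_u = FS·W·d / (L_a·R).
s_u = 1.44·198·3.21 / (7.50·7.1) = 915.2 / 53.25 = 17.19 kPa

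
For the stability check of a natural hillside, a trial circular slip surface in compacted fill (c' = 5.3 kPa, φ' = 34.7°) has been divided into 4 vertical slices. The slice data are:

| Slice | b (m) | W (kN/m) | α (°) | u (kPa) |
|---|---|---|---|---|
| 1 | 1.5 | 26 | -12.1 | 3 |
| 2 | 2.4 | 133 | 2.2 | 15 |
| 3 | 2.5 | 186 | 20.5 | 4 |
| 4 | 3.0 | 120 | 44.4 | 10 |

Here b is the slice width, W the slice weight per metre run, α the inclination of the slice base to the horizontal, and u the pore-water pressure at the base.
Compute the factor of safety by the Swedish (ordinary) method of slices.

FS = 1.90

Ordinary method of slices: FS = Σ[c'·Δl_i + (W_i cosα_i − u_i·Δl_i)·tanφ'] / Σ W_i sinα_i, with Δl_i = b_i / cosα_i.
Slice 1: Δl = 1.5/cos(-12.1°) = 1.534 m; N'_1 = 26·cos(-12.1°) − 3·1.534 = 20.8; c'Δl = 8.13; W sinα = -5.5
Slice 2: Δl = 2.4/cos2.2° = 2.402 m; N'_2 = 133·cos2.2° − 15·2.402 = 96.9; c'Δl = 12.73; W sinα = 5.1
Slice 3: Δl = 2.5/cos20.5° = 2.669 m; N'_3 = 186·cos20.5° − 4·2.669 = 163.5; c'Δl = 14.15; W sinα = 65.1
Slice 4: Δl = 3.0/cos44.4° = 4.199 m; N'_4 = 120·cos44.4° − 10·4.199 = 43.7; c'Δl = 22.25; W sinα = 84.0
Σc'Δl = 57.3 kN/m; ΣN' = 325.0 kN/m; ΣW sinα = 148.8 kN/m
Resisting = 57.3 + 325.0·tan34.7° = 57.3 + 225.0 = 282.3 kN/m
FS = 282.3 / 148.8 = 1.898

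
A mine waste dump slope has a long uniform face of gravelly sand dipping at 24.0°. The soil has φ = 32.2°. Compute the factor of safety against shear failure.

FS = 1.41

For a dry cohesionless infinite slope the factor of safety is FS = tanφ / tanβ.
FS = tan32.2° / tan24.0° = 0.6297 / 0.4452 = 1.414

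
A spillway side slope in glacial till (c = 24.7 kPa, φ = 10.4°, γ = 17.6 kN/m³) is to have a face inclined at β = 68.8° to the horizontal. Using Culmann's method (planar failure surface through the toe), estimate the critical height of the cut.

Culmann's analysis gives the critical failure plane at α_cr = (β + φ)/2 = (68.8 + 10.4)/2 = 39.6°, and the critical height
H_c = (4c/γ) · sinβ cosφ / [1 − cos(β − φ)]
    = (4·24.7/17.6) · sin68.8°·cos10.4° / [1 − cos(58.4°)]
    = 5.614 · 0.9323·0.9836 / [1 − 0.5240]
    = 5.614 · 0.9170 / 0.4760
    = 10.81 m

H_c = 10.81 m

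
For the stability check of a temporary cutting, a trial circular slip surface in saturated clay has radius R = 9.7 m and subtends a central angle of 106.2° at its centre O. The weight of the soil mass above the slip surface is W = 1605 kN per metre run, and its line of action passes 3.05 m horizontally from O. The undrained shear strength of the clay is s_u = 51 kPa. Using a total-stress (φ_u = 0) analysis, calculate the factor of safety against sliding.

Taking moments about the centre O, the resisting moment is provided by the undrained shear strength acting along the arc:
Arc length L_a = R·θ = 9.7·(106.2°·π/180) = 9.7·1.8535 = 17.98 m
M_R = s_u·L_a·R = 51·17.98·9.7 = 8894.4 kN·m/m
M_D = W·d = 1605·3.05 = 4895.2 kN·m/m
FS = M_R / M_D = 8894.4 / 4895.2 = 1.817

FS = 1.82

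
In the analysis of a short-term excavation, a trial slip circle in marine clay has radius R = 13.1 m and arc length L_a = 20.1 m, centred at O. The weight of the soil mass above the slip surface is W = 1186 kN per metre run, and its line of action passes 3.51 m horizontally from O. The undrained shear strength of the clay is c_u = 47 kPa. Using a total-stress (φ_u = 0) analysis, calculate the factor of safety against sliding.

Taking moments about the centre O, the resisting moment is provided by the undrained shear strength acting along the arc:
M_R = c_u·L_a·R = 47·20.10·13.1 = 12375.6 kN·m/m
M_D = W·d = 1186·3.51 = 4162.9 kN·m/m
FS = M_R / M_D = 12375.6 / 4162.9 = 2.973

FS = 2.97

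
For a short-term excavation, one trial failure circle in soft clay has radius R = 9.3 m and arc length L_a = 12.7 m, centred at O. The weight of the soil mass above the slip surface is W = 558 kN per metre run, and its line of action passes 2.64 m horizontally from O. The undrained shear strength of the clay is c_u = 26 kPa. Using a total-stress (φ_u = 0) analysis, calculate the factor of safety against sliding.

Taking moments about the centre O, the resisting moment is provided by the undrained shear strength acting along the arc:
M_R = c_u·L_a·R = 26·12.70·9.3 = 3070.9 kN·m/m
M_D = W·d = 558·2.64 = 1473.1 kN·m/m
FS = M_R / M_D = 3070.9 / 1473.1 = 2.085

FS = 2.08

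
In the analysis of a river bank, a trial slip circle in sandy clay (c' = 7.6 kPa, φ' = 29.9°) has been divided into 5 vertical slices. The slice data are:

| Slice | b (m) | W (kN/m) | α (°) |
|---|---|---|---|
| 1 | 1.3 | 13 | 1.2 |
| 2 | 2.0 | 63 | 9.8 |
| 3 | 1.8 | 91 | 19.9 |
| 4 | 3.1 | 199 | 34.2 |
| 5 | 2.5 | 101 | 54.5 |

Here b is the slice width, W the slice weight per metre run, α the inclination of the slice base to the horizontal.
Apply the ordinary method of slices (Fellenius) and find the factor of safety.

FS = 1.36

Ordinary method of slices: FS = Σ[c'·Δl_i + (W_i cosα_i)·tanφ'] / Σ W_i sinα_i, with Δl_i = b_i / cosα_i.
Slice 1: Δl = 1.3/cos1.2° = 1.300 m; N'_1 = 13·cos1.2° = 13.0; c'Δl = 9.88; W sinα = 0.3
Slice 2: Δl = 2.0/cos9.8° = 2.030 m; N'_2 = 63·cos9.8° = 62.1; c'Δl = 15.43; W sinα = 10.7
Slice 3: Δl = 1.8/cos19.9° = 1.914 m; N'_3 = 91·cos19.9° = 85.6; c'Δl = 14.55; W sinα = 31.0
Slice 4: Δl = 3.1/cos34.2° = 3.748 m; N'_4 = 199·cos34.2° = 164.6; c'Δl = 28.49; W sinα = 111.9
Slice 5: Δl = 2.5/cos54.5° = 4.305 m; N'_5 = 101·cos54.5° = 58.7; c'Δl = 32.72; W sinα = 82.2
Σc'Δl = 101.1 kN/m; ΣN' = 383.9 kN/m; ΣW sinα = 236.1 kN/m
Resisting = 101.1 + 383.9·tan29.9° = 101.1 + 220.7 = 321.8 kN/m
FS = 321.8 / 236.1 = 1.363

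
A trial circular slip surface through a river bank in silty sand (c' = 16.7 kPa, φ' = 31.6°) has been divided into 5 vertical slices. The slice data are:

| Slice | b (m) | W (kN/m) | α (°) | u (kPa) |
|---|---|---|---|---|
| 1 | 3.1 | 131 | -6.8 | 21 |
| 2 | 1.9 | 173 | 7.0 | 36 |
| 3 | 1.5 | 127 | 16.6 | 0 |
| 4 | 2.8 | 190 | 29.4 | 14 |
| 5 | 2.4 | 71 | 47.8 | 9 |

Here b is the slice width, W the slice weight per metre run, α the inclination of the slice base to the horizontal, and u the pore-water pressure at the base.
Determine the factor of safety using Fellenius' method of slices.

Ordinary method of slices: FS = Σ[c'·Δl_i + (W_i cosα_i − u_i·Δl_i)·tanφ'] / Σ W_i sinα_i, with Δl_i = b_i / cosα_i.
Slice 1: Δl = 3.1/cos(-6.8°) = 3.122 m; N'_1 = 131·cos(-6.8°) − 21·3.122 = 64.5; c'Δl = 52.14; W sinα = -15.5
Slice 2: Δl = 1.9/cos7.0° = 1.914 m; N'_2 = 173·cos7.0° − 36·1.914 = 102.8; c'Δl = 31.97; W sinα = 21.1
Slice 3: Δl = 1.5/cos16.6° = 1.565 m; N'_3 = 127·cos16.6° − 0·1.565 = 121.7; c'Δl = 26.14; W sinα = 36.3
Slice 4: Δl = 2.8/cos29.4° = 3.214 m; N'_4 = 190·cos29.4° − 14·3.214 = 120.5; c'Δl = 53.67; W sinα = 93.3
Slice 5: Δl = 2.4/cos47.8° = 3.573 m; N'_5 = 71·cos47.8° − 9·3.573 = 15.5; c'Δl = 59.67; W sinα = 52.6
Σc'Δl = 223.6 kN/m; ΣN' = 425.1 kN/m; ΣW sinα = 187.7 kN/m
Resisting = 223.6 + 425.1·tan31.6° = 223.6 + 261.5 = 485.1 kN/m
FS = 485.1 / 187.7 = 2.584

FS = 2.58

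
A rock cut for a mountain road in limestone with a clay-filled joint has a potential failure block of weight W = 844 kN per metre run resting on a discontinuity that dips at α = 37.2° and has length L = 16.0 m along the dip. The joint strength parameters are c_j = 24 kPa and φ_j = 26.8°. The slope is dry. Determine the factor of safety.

Resolving the block weight along and normal to the plane and applying the Mohr–Coulomb strength on the joint:
N' = W cosα = 844·cos37.2° = 672.3 kN/m
Driving force T = W sinα = 844·sin37.2° = 510.3 kN/m
Resisting force R = c_j·L + N'·tanφ_j = 24·16.0 + 672.3·tan26.8° = 384.0 + 339.6 = 723.6 kN/m
FS = R / T = 723.6 / 510.3 = 1.418

FS = 1.42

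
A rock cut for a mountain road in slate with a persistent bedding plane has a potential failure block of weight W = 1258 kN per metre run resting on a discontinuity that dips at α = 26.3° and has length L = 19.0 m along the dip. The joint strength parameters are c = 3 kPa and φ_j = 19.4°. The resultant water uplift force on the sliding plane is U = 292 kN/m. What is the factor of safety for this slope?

Resolving the block weight along and normal to the plane and applying the Mohr–Coulomb strength on the joint:
N' = W cosα − U = 1258·cos26.3° − 292 = 835.8 kN/m
Driving force T = W sinα = 1258·sin26.3° = 557.4 kN/m
Resisting force R = c·L + N'·tanφ_j = 3·19.0 + 835.8·tan19.4° = 57.0 + 294.3 = 351.3 kN/m
FS = R / T = 351.3 / 557.4 = 0.630

FS = 0.63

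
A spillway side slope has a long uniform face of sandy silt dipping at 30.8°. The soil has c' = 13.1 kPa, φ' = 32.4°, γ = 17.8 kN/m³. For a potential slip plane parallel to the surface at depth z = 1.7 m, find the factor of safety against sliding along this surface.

For an infinite slope with a slip plane parallel to the surface (no pore pressure): FS = [c' + γz cos²β tanφ'] / [γz sinβ cosβ].
γz = 17.8·1.7 = 30.26 kN/m²
Numerator = 13.1 + 30.26·cos²30.8°·tan32.4° = 13.1 + 30.26·0.7378·0.6346 = 27.269 kPa
Denominator = 30.26·sin30.8°·cos30.8° = 30.26·0.5120·0.8590 = 13.309 kPa
FS = 27.269 / 13.309 = 2.049

FS = 2.05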